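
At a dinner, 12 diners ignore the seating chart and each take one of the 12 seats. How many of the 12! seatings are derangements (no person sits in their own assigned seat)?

176214841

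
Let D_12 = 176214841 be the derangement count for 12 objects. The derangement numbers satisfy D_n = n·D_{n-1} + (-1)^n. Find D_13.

2290792932

D_13 = 13·176214841 - 1 = 2290792932.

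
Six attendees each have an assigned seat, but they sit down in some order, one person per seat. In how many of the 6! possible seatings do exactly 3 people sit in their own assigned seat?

Choose which 3 of the 6 are fixed: C(6,3) = 20.
The other 3 form a derangement: !3 = 2.
Total: 20 × 2 = 40.

40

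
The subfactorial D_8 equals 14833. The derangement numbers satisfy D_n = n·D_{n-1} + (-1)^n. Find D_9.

133496

D_9 = 9·14833 - 1 = 133496.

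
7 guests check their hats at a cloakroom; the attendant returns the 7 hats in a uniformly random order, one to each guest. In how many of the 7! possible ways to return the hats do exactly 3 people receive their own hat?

Choose which 3 of the 7 are fixed: C(7,3) = 35.
The other 4 form a derangement: !4 = 9.
Total: 35 × 9 = 315.

315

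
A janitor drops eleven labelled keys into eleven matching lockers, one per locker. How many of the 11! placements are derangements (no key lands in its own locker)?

14684570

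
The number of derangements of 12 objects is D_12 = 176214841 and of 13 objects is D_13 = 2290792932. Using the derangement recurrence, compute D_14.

32071101049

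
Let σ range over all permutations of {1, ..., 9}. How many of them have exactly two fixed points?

Pick the 2 fixed positions: C(9,2) = 36 ways.
The remaining 7 must be deranged: !7 = 1854.
Total: 36 × 1854 = 66744.

66744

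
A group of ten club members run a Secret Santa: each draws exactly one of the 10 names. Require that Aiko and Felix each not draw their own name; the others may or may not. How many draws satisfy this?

Inclusion-exclusion on the 2 forbidden self-matches:
Σ_{j=0}^{2} (-1)^j C(2,j)(10-j)!
= C(2,0)·10! - C(2,1)·9! + C(2,2)·8!
= 3628800 - 725760 + 40320
= 2943360

2943360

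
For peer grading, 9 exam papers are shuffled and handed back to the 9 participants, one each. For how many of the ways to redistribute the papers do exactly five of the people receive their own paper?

Pick the 5 fixed positions: C(9,5) = 126 ways.
The remaining 4 must be deranged: !4 = 9.
Total: 126 × 9 = 1134.

1134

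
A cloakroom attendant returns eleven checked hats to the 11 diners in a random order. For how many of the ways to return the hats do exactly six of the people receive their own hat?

20328

Pick the 6 fixed positions: C(11,6) = 462 ways.
The other 5 form a derangement: !5 = 44.
Total: 462 × 44 = 20328.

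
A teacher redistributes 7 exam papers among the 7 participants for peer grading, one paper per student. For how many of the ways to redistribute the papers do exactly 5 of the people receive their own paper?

21

Pick the 5 fixed positions: C(7,5) = 21 ways.
The other 2 form a derangement: !2 = 1.
Total: 21 × 1 = 21.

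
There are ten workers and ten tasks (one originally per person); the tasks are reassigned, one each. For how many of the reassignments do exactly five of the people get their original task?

11088

Choose which 5 of the 10 are fixed: C(10,5) = 252.
The other 5 form a derangement: !5 = 44.
Total: 252 × 44 = 11088.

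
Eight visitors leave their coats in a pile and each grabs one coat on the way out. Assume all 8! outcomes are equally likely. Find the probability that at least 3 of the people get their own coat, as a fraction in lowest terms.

647/8064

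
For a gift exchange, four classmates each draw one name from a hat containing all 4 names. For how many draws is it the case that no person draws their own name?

Use !n = (n-1)(!(n-1) + !(n-2)).
!4 = 3·(2 + 1) = 3·3 = 9

9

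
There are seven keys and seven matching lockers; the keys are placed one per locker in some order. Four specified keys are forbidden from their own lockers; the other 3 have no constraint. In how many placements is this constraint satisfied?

Inclusion-exclusion on the 4 forbidden self-matches:
Σ_{j=0}^{4} (-1)^j C(4,j)(7-j)!
= C(4,0)·7! - C(4,1)·6! + C(4,2)·5! - C(4,3)·4! + C(4,4)·3!
= 5040 - 2880 + 720 - 96 + 6
= 2790

2790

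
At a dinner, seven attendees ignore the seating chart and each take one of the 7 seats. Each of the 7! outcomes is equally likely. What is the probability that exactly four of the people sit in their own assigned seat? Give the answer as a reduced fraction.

Favorable outcomes: C(7,4)·!3 = 35·2 = 70.
Total outcomes: 7! = 5040.
Probability = 70/5040 = 1/72.

1/72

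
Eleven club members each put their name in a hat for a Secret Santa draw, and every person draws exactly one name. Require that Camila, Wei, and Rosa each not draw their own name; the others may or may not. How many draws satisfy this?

30078720

Inclusion-exclusion on the 3 forbidden self-matches:
Σ_{j=0}^{3} (-1)^j C(3,j)(11-j)!
= C(3,0)·11! - C(3,1)·10! + C(3,2)·9! - C(3,3)·8!
= 39916800 - 10886400 + 1088640 - 40320
= 30078720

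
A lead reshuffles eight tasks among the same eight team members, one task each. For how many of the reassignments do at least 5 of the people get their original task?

141

Sum C(8,i)·!(8-i) for i = 5..8:
  i=5: C(8,5)·!3 = 56·2 = 112
  i=6: C(8,6)·!2 = 28·1 = 28
  i=7: C(8,7)·!1 = 8·0 = 0
  i=8: C(8,8)·!0 = 1·1 = 1
Total = 141.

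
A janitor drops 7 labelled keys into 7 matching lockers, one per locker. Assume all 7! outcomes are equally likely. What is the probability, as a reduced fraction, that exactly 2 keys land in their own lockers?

Favorable outcomes: C(7,2)·!5 = 21·44 = 924.
Total outcomes: 7! = 5040.
Probability = 924/5040 = 11/60.

11/60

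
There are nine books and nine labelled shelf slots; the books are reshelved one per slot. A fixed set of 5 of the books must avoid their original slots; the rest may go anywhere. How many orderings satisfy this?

205056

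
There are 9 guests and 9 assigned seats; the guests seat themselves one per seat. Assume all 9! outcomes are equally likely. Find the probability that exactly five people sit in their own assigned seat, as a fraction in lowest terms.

1/320

Favorable outcomes: C(9,5)·!4 = 126·9 = 1134.
Total outcomes: 9! = 362880.
Probability = 1134/362880 = 1/320.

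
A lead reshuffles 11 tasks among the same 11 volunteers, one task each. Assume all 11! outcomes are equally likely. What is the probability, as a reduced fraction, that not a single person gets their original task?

1468457/3991680

Favorable outcomes: !11 = 14684570.
Total outcomes: 11! = 39916800.
Probability = 14684570/39916800 = 1468457/3991680.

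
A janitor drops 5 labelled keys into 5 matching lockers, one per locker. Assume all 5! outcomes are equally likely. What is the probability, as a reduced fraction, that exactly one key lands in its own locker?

Favorable outcomes: C(5,1)·!4 = 5·9 = 45.
Total outcomes: 5! = 120.
Probability = 45/120 = 3/8.

3/8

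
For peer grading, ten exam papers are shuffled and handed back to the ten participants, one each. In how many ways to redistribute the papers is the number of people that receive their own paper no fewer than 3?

291394

# with exactly i fixed is C(10,i)·!(10-i); sum over i=3..10:
  i=3: C(10,3)·!7 = 120·1854 = 222480
  i=4: C(10,4)·!6 = 210·265 = 55650
  i=5: C(10,5)·!5 = 252·44 = 11088
  i=6: C(10,6)·!4 = 210·9 = 1890
  i=7: C(10,7)·!3 = 120·2 = 240
  i=8: C(10,8)·!2 = 45·1 = 45
  i=9: C(10,9)·!1 = 10·0 = 0
  i=10: C(10,10)·!0 = 1·1 = 1
Total = 291394.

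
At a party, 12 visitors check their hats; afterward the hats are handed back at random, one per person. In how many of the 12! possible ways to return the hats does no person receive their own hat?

176214841

By inclusion-exclusion, !12 = Σ (-1)^k · 12!/k! for k=0..12
= 12! - 12!/1! + 12!/2! - 12!/3! + 12!/4! - 12!/5! + 12!/6! - 12!/7! + 12!/8! - 12!/9! + 12!/10! - 12!/11! + 12!/12!
= 479001600 - 479001600 + 239500800 - 79833600 + 19958400 - 3991680 + 665280 - 95040 + 11880 - 1320 + 132 - 12 + 1
= 176214841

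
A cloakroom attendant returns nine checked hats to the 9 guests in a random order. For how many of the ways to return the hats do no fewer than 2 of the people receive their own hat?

95887

Sum C(9,i)·!(9-i) for i = 2..9:
  i=2: C(9,2)·!7 = 36·1854 = 66744
  i=3: C(9,3)·!6 = 84·265 = 22260
  i=4: C(9,4)·!5 = 126·44 = 5544
  i=5: C(9,5)·!4 = 126·9 = 1134
  i=6: C(9,6)·!3 = 84·2 = 168
  i=7: C(9,7)·!2 = 36·1 = 36
  i=8: C(9,8)·!1 = 9·0 = 0
  i=9: C(9,9)·!0 = 1·1 = 1
Total = 95887.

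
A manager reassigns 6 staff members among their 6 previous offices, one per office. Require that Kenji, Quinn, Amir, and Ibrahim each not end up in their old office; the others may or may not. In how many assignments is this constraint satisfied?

362

Let A_j be the event that the j-th constrained one is fixed. By inclusion-exclusion over the 4 events:
Σ_{j=0}^{4} (-1)^j C(4,j)(6-j)!
= C(4,0)·6! - C(4,1)·5! + C(4,2)·4! - C(4,3)·3! + C(4,4)·2!
= 720 - 480 + 144 - 24 + 2
= 362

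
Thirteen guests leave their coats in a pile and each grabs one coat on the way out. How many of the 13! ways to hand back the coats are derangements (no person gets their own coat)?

2290792932

Recurrence: !13 = 13·!12 + (-1)^13.
!13 = 13·176214841 - 1 = 2290792932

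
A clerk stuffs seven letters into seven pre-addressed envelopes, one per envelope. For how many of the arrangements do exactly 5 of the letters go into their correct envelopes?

21

Pick the 5 fixed positions: C(7,5) = 21 ways.
The other 2 form a derangement: !2 = 1.
Total: 21 × 1 = 21.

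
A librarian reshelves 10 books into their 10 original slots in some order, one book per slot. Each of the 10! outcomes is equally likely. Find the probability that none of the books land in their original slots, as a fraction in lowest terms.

16481/44800

Favorable outcomes: !10 = 1334961.
Total outcomes: 10! = 3628800.
Probability = 1334961/3628800 = 16481/44800.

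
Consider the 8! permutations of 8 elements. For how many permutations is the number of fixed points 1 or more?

Sum C(8,i)·!(8-i) for i = 1..8:
  i=1: C(8,1)·!7 = 8·1854 = 14832
  i=2: C(8,2)·!6 = 28·265 = 7420
  i=3: C(8,3)·!5 = 56·44 = 2464
  i=4: C(8,4)·!4 = 70·9 = 630
  i=5: C(8,5)·!3 = 56·2 = 112
  i=6: C(8,6)·!2 = 28·1 = 28
  i=7: C(8,7)·!1 = 8·0 = 0
  i=8: C(8,8)·!0 = 1·1 = 1
Total = 25487.

25487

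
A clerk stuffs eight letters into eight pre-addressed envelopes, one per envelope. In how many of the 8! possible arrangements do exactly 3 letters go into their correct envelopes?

2464

Choose which 3 of the 8 are fixed: C(8,3) = 56.
The remaining 5 must be deranged: !5 = 44.
Total: 56 × 44 = 2464.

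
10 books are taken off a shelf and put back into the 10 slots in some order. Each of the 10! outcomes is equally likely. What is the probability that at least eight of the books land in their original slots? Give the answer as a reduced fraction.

23/1814400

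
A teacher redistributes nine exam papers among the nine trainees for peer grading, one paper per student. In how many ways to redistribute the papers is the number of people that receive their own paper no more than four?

# with exactly i fixed is C(9,i)·!(9-i); sum over i=0..4:
  i=0: C(9,0)·!9 = 1·133496 = 133496
  i=1: C(9,1)·!8 = 9·14833 = 133497
  i=2: C(9,2)·!7 = 36·1854 = 66744
  i=3: C(9,3)·!6 = 84·265 = 22260
  i=4: C(9,4)·!5 = 126·44 = 5544
Total = 361541.

361541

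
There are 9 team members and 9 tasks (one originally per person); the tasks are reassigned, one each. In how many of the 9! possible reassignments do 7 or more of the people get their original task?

37

# with exactly i fixed is C(9,i)·!(9-i); sum over i=7..9:
  i=7: C(9,7)·!2 = 36·1 = 36
  i=8: C(9,8)·!1 = 9·0 = 0
  i=9: C(9,9)·!0 = 1·1 = 1
Total = 37.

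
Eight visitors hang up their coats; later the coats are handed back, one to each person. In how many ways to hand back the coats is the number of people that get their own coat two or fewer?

37085

# with exactly i fixed is C(8,i)·!(8-i); sum over i=0..2:
  i=0: C(8,0)·!8 = 1·14833 = 14833
  i=1: C(8,1)·!7 = 8·1854 = 14832
  i=2: C(8,2)·!6 = 28·265 = 7420
Total = 37085.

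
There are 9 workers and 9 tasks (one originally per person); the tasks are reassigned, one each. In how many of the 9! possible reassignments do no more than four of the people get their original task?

361541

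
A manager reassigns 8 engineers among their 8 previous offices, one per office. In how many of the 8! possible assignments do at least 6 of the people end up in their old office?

29

Sum C(8,i)·!(8-i) for i = 6..8:
  i=6: C(8,6)·!2 = 28·1 = 28
  i=7: C(8,7)·!1 = 8·0 = 0
  i=8: C(8,8)·!0 = 1·1 = 1
Total = 29.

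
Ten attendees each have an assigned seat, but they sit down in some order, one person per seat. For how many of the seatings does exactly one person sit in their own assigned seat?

1334960

Pick the single fixed position: C(10,1) = 10 ways.
The remaining 9 must be deranged: !9 = 133496.
Total: 10 × 133496 = 1334960.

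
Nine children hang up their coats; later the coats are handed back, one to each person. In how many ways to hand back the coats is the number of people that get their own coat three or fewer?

355997

# with exactly i fixed is C(9,i)·!(9-i); sum over i=0..3:
  i=0: C(9,0)·!9 = 1·133496 = 133496
  i=1: C(9,1)·!8 = 9·14833 = 133497
  i=2: C(9,2)·!7 = 36·1854 = 66744
  i=3: C(9,3)·!6 = 84·265 = 22260
Total = 355997.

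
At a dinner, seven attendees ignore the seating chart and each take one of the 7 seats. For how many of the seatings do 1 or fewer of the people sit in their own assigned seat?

3709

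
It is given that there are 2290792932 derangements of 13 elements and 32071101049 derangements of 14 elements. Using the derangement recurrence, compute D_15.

481066515734

D_15 = (15-1)·(D_14 + D_13) = 14·(32071101049 + 2290792932) = 14·34361893981 = 481066515734.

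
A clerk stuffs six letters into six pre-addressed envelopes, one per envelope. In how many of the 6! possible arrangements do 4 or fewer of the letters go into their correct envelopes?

719

Sum C(6,i)·!(6-i) for i = 0..4:
  i=0: C(6,0)·!6 = 1·265 = 265
  i=1: C(6,1)·!5 = 6·44 = 264
  i=2: C(6,2)·!4 = 15·9 = 135
  i=3: C(6,3)·!3 = 20·2 = 40
  i=4: C(6,4)·!2 = 15·1 = 15
Total = 719.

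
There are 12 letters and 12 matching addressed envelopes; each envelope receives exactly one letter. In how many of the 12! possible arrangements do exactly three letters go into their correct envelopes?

Pick the 3 fixed positions: C(12,3) = 220 ways.
The other 9 form a derangement: !9 = 133496.
Total: 220 × 133496 = 29369120.

29369120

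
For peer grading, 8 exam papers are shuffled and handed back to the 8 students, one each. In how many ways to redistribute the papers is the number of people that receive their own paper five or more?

141

# with exactly i fixed is C(8,i)·!(8-i); sum over i=5..8:
  i=5: C(8,5)·!3 = 56·2 = 112
  i=6: C(8,6)·!2 = 28·1 = 28
  i=7: C(8,7)·!1 = 8·0 = 0
  i=8: C(8,8)·!0 = 1·1 = 1
Total = 141.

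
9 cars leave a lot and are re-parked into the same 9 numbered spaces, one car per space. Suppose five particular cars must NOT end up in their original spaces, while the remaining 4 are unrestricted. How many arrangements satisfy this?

205056

Inclusion-exclusion on the 5 forbidden self-matches:
Σ_{j=0}^{5} (-1)^j C(5,j)(9-j)!
= C(5,0)·9! - C(5,1)·8! + C(5,2)·7! - C(5,3)·6! + C(5,4)·5! - C(5,5)·4!
= 362880 - 201600 + 50400 - 7200 + 600 - 24
= 205056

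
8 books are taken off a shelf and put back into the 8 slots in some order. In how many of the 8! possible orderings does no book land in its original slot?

!8 = 8! · Σ_{k=0}^{8} (-1)^k/k!
= 8! - 8!/1! + 8!/2! - 8!/3! + 8!/4! - 8!/5! + 8!/6! - 8!/7! + 8!/8!
= 40320 - 40320 + 20160 - 6720 + 1680 - 336 + 56 - 8 + 1
= 14833

14833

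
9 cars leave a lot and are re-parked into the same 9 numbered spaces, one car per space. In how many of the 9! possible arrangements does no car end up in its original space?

Recurrence: !9 = 8·(!8 + !7).
!9 = 8·(14833 + 1854) = 8·16687 = 133496

133496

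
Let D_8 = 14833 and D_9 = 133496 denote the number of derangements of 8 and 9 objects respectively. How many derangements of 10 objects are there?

D_10 = (10-1)·(D_9 + D_8) = 9·(133496 + 14833) = 9·148329 = 1334961.

1334961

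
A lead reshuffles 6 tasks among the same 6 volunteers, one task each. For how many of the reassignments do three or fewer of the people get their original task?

Sum C(6,i)·!(6-i) for i = 0..3:
  i=0: C(6,0)·!6 = 1·265 = 265
  i=1: C(6,1)·!5 = 6·44 = 264
  i=2: C(6,2)·!4 = 15·9 = 135
  i=3: C(6,3)·!3 = 20·2 = 40
Total = 704.

704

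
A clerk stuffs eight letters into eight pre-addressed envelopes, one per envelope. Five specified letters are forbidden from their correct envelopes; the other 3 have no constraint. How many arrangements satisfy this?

21234

Inclusion-exclusion on the 5 forbidden self-matches:
Σ_{j=0}^{5} (-1)^j C(5,j)(8-j)!
= C(5,0)·8! - C(5,1)·7! + C(5,2)·6! - C(5,3)·5! + C(5,4)·4! - C(5,5)·3!
= 40320 - 25200 + 7200 - 1200 + 120 - 6
= 21234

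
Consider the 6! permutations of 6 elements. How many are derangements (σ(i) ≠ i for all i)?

!6 is the nearest integer to 6!/e.
6! = 720, and 720/e ≈ 264.87, so !6 = 265.

265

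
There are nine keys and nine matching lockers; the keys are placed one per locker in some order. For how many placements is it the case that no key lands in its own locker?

133496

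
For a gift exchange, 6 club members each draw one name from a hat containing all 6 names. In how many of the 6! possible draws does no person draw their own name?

265

Use !n = (n-1)(!(n-1) + !(n-2)).
!6 = 5·(44 + 9) = 5·53 = 265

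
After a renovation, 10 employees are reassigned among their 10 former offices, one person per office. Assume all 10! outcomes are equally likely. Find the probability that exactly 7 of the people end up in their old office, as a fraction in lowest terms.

1/15120

Favorable outcomes: C(10,7)·!3 = 120·2 = 240.
Total outcomes: 10! = 3628800.
Probability = 240/3628800 = 1/15120.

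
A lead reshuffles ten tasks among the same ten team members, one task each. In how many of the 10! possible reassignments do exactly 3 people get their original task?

222480

Pick the 3 fixed positions: C(10,3) = 120 ways.
The remaining 7 must be deranged: !7 = 1854.
Total: 120 × 1854 = 222480.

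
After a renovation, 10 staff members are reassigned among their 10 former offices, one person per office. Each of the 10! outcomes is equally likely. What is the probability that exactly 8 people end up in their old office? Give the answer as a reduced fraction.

Favorable outcomes: C(10,8)·!2 = 45·1 = 45.
Total outcomes: 10! = 3628800.
Probability = 45/3628800 = 1/80640.

1/80640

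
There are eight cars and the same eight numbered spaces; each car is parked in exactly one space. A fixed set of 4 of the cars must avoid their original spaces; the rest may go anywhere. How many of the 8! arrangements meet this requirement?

Inclusion-exclusion on the 4 forbidden self-matches:
Σ_{j=0}^{4} (-1)^j C(4,j)(8-j)!
= C(4,0)·8! - C(4,1)·7! + C(4,2)·6! - C(4,3)·5! + C(4,4)·4!
= 40320 - 20160 + 4320 - 480 + 24
= 24024

24024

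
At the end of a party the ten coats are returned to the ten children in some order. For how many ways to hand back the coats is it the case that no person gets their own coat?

1334961

!10 = 10! · Σ_{k=0}^{10} (-1)^k/k!
= 10! - 10!/1! + 10!/2! - 10!/3! + 10!/4! - 10!/5! + 10!/6! - 10!/7! + 10!/8! - 10!/9! + 10!/10!
= 3628800 - 3628800 + 1814400 - 604800 + 151200 - 30240 + 5040 - 720 + 90 - 10 + 1
= 1334961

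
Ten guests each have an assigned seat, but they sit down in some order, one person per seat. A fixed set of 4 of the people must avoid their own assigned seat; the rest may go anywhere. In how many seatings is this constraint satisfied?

2399760

Let A_j be the event that the j-th constrained one is fixed. By inclusion-exclusion over the 4 events:
Σ_{j=0}^{4} (-1)^j C(4,j)(10-j)!
= C(4,0)·10! - C(4,1)·9! + C(4,2)·8! - C(4,3)·7! + C(4,4)·6!
= 3628800 - 1451520 + 241920 - 20160 + 720
= 2399760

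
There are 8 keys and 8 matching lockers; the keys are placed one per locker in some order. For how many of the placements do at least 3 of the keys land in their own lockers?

3235

Sum C(8,i)·!(8-i) for i = 3..8:
  i=3: C(8,3)·!5 = 56·44 = 2464
  i=4: C(8,4)·!4 = 70·9 = 630
  i=5: C(8,5)·!3 = 56·2 = 112
  i=6: C(8,6)·!2 = 28·1 = 28
  i=7: C(8,7)·!1 = 8·0 = 0
  i=8: C(8,8)·!0 = 1·1 = 1
Total = 3235.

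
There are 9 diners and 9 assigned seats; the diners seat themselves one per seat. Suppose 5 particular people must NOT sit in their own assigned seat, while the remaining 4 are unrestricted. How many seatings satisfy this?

Let A_j be the event that the j-th constrained one is fixed. By inclusion-exclusion over the 5 events:
Σ_{j=0}^{5} (-1)^j C(5,j)(9-j)!
= C(5,0)·9! - C(5,1)·8! + C(5,2)·7! - C(5,3)·6! + C(5,4)·5! - C(5,5)·4!
= 362880 - 201600 + 50400 - 7200 + 600 - 24
= 205056

205056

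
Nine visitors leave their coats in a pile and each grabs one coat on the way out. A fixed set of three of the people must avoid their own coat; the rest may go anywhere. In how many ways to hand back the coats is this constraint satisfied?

Inclusion-exclusion on the 3 forbidden self-matches:
Σ_{j=0}^{3} (-1)^j C(3,j)(9-j)!
= C(3,0)·9! - C(3,1)·8! + C(3,2)·7! - C(3,3)·6!
= 362880 - 120960 + 15120 - 720
= 256320

256320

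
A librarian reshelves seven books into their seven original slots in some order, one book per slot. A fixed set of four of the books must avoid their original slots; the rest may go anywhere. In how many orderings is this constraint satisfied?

Inclusion-exclusion on the 4 forbidden self-matches:
Σ_{j=0}^{4} (-1)^j C(4,j)(7-j)!
= C(4,0)·7! - C(4,1)·6! + C(4,2)·5! - C(4,3)·4! + C(4,4)·3!
= 5040 - 2880 + 720 - 96 + 6
= 2790

2790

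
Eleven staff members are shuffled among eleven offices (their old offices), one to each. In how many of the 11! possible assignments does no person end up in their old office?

14684570

The number of derangements of 11 is !11 = Σ_{k=0}^{11} (-1)^k·11!/k!
= 11! - 11!/1! + 11!/2! - 11!/3! + 11!/4! - 11!/5! + 11!/6! - 11!/7! + 11!/8! - 11!/9! + 11!/10! - 11!/11!
= 39916800 - 39916800 + 19958400 - 6652800 + 1663200 - 332640 + 55440 - 7920 + 990 - 110 + 11 - 1
= 14684570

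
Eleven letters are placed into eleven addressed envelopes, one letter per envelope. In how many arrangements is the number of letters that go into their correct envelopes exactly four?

Pick the 4 fixed positions: C(11,4) = 330 ways.
The remaining 7 must be deranged: !7 = 1854.
Total: 330 × 1854 = 611820.

611820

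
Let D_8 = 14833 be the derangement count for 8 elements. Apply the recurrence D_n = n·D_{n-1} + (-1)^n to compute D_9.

133496

D_9 = 9·14833 - 1 = 133496.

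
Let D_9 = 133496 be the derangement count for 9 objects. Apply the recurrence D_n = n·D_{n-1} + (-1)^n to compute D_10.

D_10 = 10·133496 + 1 = 1334961.

1334961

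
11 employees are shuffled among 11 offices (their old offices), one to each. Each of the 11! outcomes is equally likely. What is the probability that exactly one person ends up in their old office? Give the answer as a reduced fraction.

Favorable outcomes: C(11,1)·!10 = 11·1334961 = 14684571.
Total outcomes: 11! = 39916800.
Probability = 14684571/39916800 = 16481/44800.

16481/44800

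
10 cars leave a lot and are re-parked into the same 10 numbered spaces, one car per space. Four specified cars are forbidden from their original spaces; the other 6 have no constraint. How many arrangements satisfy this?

2399760

Let A_j be the event that the j-th constrained one is fixed. By inclusion-exclusion over the 4 events:
Σ_{j=0}^{4} (-1)^j C(4,j)(10-j)!
= C(4,0)·10! - C(4,1)·9! + C(4,2)·8! - C(4,3)·7! + C(4,4)·6!
= 3628800 - 1451520 + 241920 - 20160 + 720
= 2399760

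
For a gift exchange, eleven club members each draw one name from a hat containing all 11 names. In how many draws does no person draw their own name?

14684570

The number of derangements of 11 is !11 = Σ_{k=0}^{11} (-1)^k·11!/k!
= 11! - 11!/1! + 11!/2! - 11!/3! + 11!/4! - 11!/5! + 11!/6! - 11!/7! + 11!/8! - 11!/9! + 11!/10! - 11!/11!
= 39916800 - 39916800 + 19958400 - 6652800 + 1663200 - 332640 + 55440 - 7920 + 990 - 110 + 11 - 1
= 14684570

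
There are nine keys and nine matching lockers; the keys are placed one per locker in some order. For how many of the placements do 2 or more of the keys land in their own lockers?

95887

Sum C(9,i)·!(9-i) for i = 2..9:
  i=2: C(9,2)·!7 = 36·1854 = 66744
  i=3: C(9,3)·!6 = 84·265 = 22260
  i=4: C(9,4)·!5 = 126·44 = 5544
  i=5: C(9,5)·!4 = 126·9 = 1134
  i=6: C(9,6)·!3 = 84·2 = 168
  i=7: C(9,7)·!2 = 36·1 = 36
  i=8: C(9,8)·!1 = 9·0 = 0
  i=9: C(9,9)·!0 = 1·1 = 1
Total = 95887.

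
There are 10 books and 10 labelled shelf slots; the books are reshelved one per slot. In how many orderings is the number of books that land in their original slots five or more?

# with exactly i fixed is C(10,i)·!(10-i); sum over i=5..10:
  i=5: C(10,5)·!5 = 252·44 = 11088
  i=6: C(10,6)·!4 = 210·9 = 1890
  i=7: C(10,7)·!3 = 120·2 = 240
  i=8: C(10,8)·!2 = 45·1 = 45
  i=9: C(10,9)·!1 = 10·0 = 0
  i=10: C(10,10)·!0 = 1·1 = 1
Total = 13264.

13264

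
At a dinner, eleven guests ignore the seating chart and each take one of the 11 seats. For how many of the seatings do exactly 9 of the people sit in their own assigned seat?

55

Pick the 9 fixed positions: C(11,9) = 55 ways.
The remaining 2 must be deranged: !2 = 1.
Total: 55 × 1 = 55.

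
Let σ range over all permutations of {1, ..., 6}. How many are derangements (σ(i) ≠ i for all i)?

265

Use !n = (n-1)(!(n-1) + !(n-2)).
!6 = 5·(44 + 9) = 5·53 = 265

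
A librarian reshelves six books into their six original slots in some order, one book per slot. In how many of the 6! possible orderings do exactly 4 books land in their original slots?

Pick the 4 fixed positions: C(6,4) = 15 ways.
The other 2 form a derangement: !2 = 1.
Total: 15 × 1 = 15.

15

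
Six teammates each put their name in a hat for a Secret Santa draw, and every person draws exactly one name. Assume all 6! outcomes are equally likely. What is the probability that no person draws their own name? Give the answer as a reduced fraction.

Favorable outcomes: !6 = 265.
Total outcomes: 6! = 720.
Probability = 265/720 = 53/144.

53/144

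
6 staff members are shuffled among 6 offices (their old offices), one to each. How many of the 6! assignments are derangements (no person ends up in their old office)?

265

Recurrence: !6 = 6·!5 + (-1)^6.
!6 = 6·44 + 1 = 265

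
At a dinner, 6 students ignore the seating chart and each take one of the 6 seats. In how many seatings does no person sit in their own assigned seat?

265

!6 is the nearest integer to 6!/e.
6! = 720, and 720/e ≈ 264.87, so !6 = 265.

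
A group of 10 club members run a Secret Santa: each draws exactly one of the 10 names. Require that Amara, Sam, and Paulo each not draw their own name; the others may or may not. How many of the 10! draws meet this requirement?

Let A_j be the event that the j-th constrained one is fixed. By inclusion-exclusion over the 3 events:
Σ_{j=0}^{3} (-1)^j C(3,j)(10-j)!
= C(3,0)·10! - C(3,1)·9! + C(3,2)·8! - C(3,3)·7!
= 3628800 - 1088640 + 120960 - 5040
= 2656080

2656080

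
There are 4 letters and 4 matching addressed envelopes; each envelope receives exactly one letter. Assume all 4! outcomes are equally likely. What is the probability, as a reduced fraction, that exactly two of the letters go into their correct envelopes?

1/4

Favorable outcomes: C(4,2)·!2 = 6·1 = 6.
Total outcomes: 4! = 24.
Probability = 6/24 = 1/4.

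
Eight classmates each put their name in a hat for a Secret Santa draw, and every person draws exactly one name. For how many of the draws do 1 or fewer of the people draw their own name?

# with exactly i fixed is C(8,i)·!(8-i); sum over i=0..1:
  i=0: C(8,0)·!8 = 1·14833 = 14833
  i=1: C(8,1)·!7 = 8·1854 = 14832
Total = 29665.

29665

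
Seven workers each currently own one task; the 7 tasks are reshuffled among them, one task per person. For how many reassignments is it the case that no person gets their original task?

1854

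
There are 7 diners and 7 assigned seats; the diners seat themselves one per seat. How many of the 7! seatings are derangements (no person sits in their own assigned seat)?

1854

By inclusion-exclusion, !7 = Σ (-1)^k · 7!/k! for k=0..7
= 7! - 7!/1! + 7!/2! - 7!/3! + 7!/4! - 7!/5! + 7!/6! - 7!/7!
= 5040 - 5040 + 2520 - 840 + 210 - 42 + 7 - 1
= 1854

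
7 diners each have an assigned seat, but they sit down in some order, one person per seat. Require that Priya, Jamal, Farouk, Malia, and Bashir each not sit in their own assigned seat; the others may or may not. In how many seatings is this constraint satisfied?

2428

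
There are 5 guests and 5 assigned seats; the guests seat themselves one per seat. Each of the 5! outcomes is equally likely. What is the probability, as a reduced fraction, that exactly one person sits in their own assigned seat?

3/8

Favorable outcomes: C(5,1)·!4 = 5·9 = 45.
Total outcomes: 5! = 120.
Probability = 45/120 = 3/8.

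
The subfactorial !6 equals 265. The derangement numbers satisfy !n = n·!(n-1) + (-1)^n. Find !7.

1854

!7 = 7·265 - 1 = 1854.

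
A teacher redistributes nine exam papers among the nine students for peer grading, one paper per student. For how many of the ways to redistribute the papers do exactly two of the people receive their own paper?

Choose which 2 of the 9 are fixed: C(9,2) = 36.
The other 7 form a derangement: !7 = 1854.
Total: 36 × 1854 = 66744.

66744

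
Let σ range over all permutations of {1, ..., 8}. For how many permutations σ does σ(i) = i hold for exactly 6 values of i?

28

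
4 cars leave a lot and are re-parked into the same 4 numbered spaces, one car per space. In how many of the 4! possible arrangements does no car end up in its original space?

By inclusion-exclusion, !4 = Σ (-1)^k · 4!/k! for k=0..4
= 4! - 4!/1! + 4!/2! - 4!/3! + 4!/4!
= 24 - 24 + 12 - 4 + 1
= 9

9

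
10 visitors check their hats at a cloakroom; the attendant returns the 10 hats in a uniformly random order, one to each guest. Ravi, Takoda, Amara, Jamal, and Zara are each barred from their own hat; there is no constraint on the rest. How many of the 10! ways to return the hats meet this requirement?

Let A_j be the event that the j-th constrained one is fixed. By inclusion-exclusion over the 5 events:
Σ_{j=0}^{5} (-1)^j C(5,j)(10-j)!
= C(5,0)·10! - C(5,1)·9! + C(5,2)·8! - C(5,3)·7! + C(5,4)·6! - C(5,5)·5!
= 3628800 - 1814400 + 403200 - 50400 + 3600 - 120
= 2170680

2170680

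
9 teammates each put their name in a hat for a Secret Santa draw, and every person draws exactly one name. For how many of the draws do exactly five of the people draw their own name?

1134

Pick the 5 fixed positions: C(9,5) = 126 ways.
The other 4 form a derangement: !4 = 9.
Total: 126 × 9 = 1134.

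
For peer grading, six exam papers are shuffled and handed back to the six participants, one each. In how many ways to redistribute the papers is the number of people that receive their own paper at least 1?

455

# with exactly i fixed is C(6,i)·!(6-i); sum over i=1..6:
  i=1: C(6,1)·!5 = 6·44 = 264
  i=2: C(6,2)·!4 = 15·9 = 135
  i=3: C(6,3)·!3 = 20·2 = 40
  i=4: C(6,4)·!2 = 15·1 = 15
  i=5: C(6,5)·!1 = 6·0 = 0
  i=6: C(6,6)·!0 = 1·1 = 1
Total = 455.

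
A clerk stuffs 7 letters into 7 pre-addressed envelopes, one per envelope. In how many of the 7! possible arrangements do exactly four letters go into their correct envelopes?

Choose which 4 of the 7 are fixed: C(7,4) = 35.
The other 3 form a derangement: !3 = 2.
Total: 35 × 2 = 70.

70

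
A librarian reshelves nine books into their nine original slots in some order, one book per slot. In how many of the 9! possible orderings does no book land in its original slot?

The subfactorial !9 = [9!/e] (nearest integer).
9! = 362880, and 362880/e ≈ 133496.09, so !9 = 133496.

133496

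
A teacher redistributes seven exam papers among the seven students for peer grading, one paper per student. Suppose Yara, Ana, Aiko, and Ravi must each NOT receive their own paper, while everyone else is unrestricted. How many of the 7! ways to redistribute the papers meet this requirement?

2790

Inclusion-exclusion on the 4 forbidden self-matches:
Σ_{j=0}^{4} (-1)^j C(4,j)(7-j)!
= C(4,0)·7! - C(4,1)·6! + C(4,2)·5! - C(4,3)·4! + C(4,4)·3!
= 5040 - 2880 + 720 - 96 + 6
= 2790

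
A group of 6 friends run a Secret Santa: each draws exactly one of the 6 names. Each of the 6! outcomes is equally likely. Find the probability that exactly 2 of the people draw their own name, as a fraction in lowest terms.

3/16

Favorable outcomes: C(6,2)·!4 = 15·9 = 135.
Total outcomes: 6! = 720.
Probability = 135/720 = 3/16.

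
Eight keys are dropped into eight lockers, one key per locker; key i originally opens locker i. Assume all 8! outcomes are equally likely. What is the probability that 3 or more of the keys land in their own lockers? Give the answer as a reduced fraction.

Favorable outcomes: Σ_{i≥3} C(8,i)·!(8-i) = 56·44 + 70·9 + 56·2 + 28·1 + 8·0 + 1·1 = 3235.
Total outcomes: 8! = 40320.
Probability = 3235/40320 = 647/8064.

647/8064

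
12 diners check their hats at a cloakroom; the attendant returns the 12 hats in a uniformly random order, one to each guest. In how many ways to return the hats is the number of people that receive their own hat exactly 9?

Pick the 9 fixed positions: C(12,9) = 220 ways.
The remaining 3 must be deranged: !3 = 2.
Total: 220 × 2 = 440.

440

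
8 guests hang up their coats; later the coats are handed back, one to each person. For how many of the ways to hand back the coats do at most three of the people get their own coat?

# with exactly i fixed is C(8,i)·!(8-i); sum over i=0..3:
  i=0: C(8,0)·!8 = 1·14833 = 14833
  i=1: C(8,1)·!7 = 8·1854 = 14832
  i=2: C(8,2)·!6 = 28·265 = 7420
  i=3: C(8,3)·!5 = 56·44 = 2464
Total = 39549.

39549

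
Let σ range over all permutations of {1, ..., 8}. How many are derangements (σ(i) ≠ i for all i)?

14833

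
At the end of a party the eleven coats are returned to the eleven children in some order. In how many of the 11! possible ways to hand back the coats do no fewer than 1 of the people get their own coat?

25232230

Sum C(11,i)·!(11-i) for i = 1..11:
  i=1: C(11,1)·!10 = 11·1334961 = 14684571
  i=2: C(11,2)·!9 = 55·133496 = 7342280
  i=3: C(11,3)·!8 = 165·14833 = 2447445
  i=4: C(11,4)·!7 = 330·1854 = 611820
  i=5: C(11,5)·!6 = 462·265 = 122430
  i=6: C(11,6)·!5 = 462·44 = 20328
  i=7: C(11,7)·!4 = 330·9 = 2970
  i=8: C(11,8)·!3 = 165·2 = 330
  i=9: C(11,9)·!2 = 55·1 = 55
  i=10: C(11,10)·!1 = 11·0 = 0
  i=11: C(11,11)·!0 = 1·1 = 1
Total = 25232230.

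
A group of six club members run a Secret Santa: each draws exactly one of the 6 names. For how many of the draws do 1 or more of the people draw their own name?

Sum C(6,i)·!(6-i) for i = 1..6:
  i=1: C(6,1)·!5 = 6·44 = 264
  i=2: C(6,2)·!4 = 15·9 = 135
  i=3: C(6,3)·!3 = 20·2 = 40
  i=4: C(6,4)·!2 = 15·1 = 15
  i=5: C(6,5)·!1 = 6·0 = 0
  i=6: C(6,6)·!0 = 1·1 = 1
Total = 455.

455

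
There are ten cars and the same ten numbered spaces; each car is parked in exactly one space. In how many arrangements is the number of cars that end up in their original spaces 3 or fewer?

# with exactly i fixed is C(10,i)·!(10-i); sum over i=0..3:
  i=0: C(10,0)·!10 = 1·1334961 = 1334961
  i=1: C(10,1)·!9 = 10·133496 = 1334960
  i=2: C(10,2)·!8 = 45·14833 = 667485
  i=3: C(10,3)·!7 = 120·1854 = 222480
Total = 3559886.

3559886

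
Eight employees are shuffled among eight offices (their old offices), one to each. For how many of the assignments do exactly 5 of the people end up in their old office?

Choose which 5 of the 8 are fixed: C(8,5) = 56.
The other 3 form a derangement: !3 = 2.
Total: 56 × 2 = 112.

112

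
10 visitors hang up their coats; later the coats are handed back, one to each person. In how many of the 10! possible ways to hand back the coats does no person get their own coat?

Use !n = (n-1)(!(n-1) + !(n-2)).
!10 = 9·(133496 + 14833) = 9·148329 = 1334961

1334961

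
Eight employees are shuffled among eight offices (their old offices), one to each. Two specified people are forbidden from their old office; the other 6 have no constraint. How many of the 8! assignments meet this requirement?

Inclusion-exclusion on the 2 forbidden self-matches:
Σ_{j=0}^{2} (-1)^j C(2,j)(8-j)!
= C(2,0)·8! - C(2,1)·7! + C(2,2)·6!
= 40320 - 10080 + 720
= 30960

30960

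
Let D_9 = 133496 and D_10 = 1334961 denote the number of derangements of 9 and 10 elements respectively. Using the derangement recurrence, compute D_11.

D_11 = (11-1)·(D_10 + D_9) = 10·(1334961 + 133496) = 10·1468457 = 14684570.

14684570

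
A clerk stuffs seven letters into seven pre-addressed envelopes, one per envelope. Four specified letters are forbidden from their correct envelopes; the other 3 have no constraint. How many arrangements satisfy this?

2790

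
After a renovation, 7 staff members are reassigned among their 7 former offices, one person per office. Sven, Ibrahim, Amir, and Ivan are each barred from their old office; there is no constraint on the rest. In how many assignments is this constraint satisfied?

2790

Let A_j be the event that the j-th constrained one is fixed. By inclusion-exclusion over the 4 events:
Σ_{j=0}^{4} (-1)^j C(4,j)(7-j)!
= C(4,0)·7! - C(4,1)·6! + C(4,2)·5! - C(4,3)·4! + C(4,4)·3!
= 5040 - 2880 + 720 - 96 + 6
= 2790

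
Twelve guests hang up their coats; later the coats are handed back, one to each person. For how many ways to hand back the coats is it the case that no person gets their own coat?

176214841

!12 is the nearest integer to 12!/e.
12! = 479001600, and 479001600/e ≈ 176214840.93, so !12 = 176214841.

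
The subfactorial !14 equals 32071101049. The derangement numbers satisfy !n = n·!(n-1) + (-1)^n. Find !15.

481066515734

!15 = 15·32071101049 - 1 = 481066515734.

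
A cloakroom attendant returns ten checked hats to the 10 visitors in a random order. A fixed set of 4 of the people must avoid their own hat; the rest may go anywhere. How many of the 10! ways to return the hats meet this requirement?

2399760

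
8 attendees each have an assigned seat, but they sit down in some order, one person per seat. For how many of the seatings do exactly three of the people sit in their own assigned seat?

Pick the 3 fixed positions: C(8,3) = 56 ways.
The remaining 5 must be deranged: !5 = 44.
Total: 56 × 44 = 2464.

2464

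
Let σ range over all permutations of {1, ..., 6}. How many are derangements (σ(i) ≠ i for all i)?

By inclusion-exclusion, !6 = Σ (-1)^k · 6!/k! for k=0..6
= 6! - 6!/1! + 6!/2! - 6!/3! + 6!/4! - 6!/5! + 6!/6!
= 720 - 720 + 360 - 120 + 30 - 6 + 1
= 265

265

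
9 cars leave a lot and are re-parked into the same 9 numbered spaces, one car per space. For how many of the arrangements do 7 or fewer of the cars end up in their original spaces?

362879

Sum C(9,i)·!(9-i) for i = 0..7:
  i=0: C(9,0)·!9 = 1·133496 = 133496
  i=1: C(9,1)·!8 = 9·14833 = 133497
  i=2: C(9,2)·!7 = 36·1854 = 66744
  i=3: C(9,3)·!6 = 84·265 = 22260
  i=4: C(9,4)·!5 = 126·44 = 5544
  i=5: C(9,5)·!4 = 126·9 = 1134
  i=6: C(9,6)·!3 = 84·2 = 168
  i=7: C(9,7)·!2 = 36·1 = 36
Total = 362879.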